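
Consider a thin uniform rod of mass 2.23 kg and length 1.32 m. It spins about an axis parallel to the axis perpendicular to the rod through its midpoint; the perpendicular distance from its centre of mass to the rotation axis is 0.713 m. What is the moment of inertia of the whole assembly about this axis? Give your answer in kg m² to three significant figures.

1.46

I_cm = (1/12)ML² = (1/12)(2.23)(1.32)² = 0.3238 kg m²; centre at d = 0.713 m, so I = I_cm + Md² gives I = 0.3238 + (2.23)(0.713)² = 1.4575 kg m².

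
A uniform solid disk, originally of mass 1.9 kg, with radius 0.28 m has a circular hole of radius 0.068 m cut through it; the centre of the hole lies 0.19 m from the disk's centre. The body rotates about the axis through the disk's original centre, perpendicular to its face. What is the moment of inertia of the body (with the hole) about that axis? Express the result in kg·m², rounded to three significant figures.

Unpierced body about its centre: I₀ = (1/2)MR² = (1/2)(1.9)(0.28)² = 0.07448 kg·m².
The removed disk has mass m = M·(r/R)² = (1.9)(0.068/0.28)² = 0.11206 kg (same uniform areal density).
Its moment of inertia about the rotation axis (parallel-axis theorem): I_hole = (1/2)mr² + md² = (1/2)(0.11206)(0.068)² + (0.11206)(0.19)² = 0.0043045 kg·m².
Treating the hole as negative mass, I = I₀ − I_hole = 0.07448 − 0.0043045 = 0.070176 kg·m².

0.0702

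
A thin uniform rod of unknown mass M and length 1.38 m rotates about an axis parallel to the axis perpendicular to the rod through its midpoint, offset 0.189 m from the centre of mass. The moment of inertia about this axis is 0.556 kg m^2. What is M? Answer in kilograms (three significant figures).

I = I_cm + Md² = (1/12)ML² + Md² = M·[0.0833333·(1.38)² + (0.189)²] = M·0.19442.
So M = 0.556 / 0.19442 = 2.8598 kg.

2.86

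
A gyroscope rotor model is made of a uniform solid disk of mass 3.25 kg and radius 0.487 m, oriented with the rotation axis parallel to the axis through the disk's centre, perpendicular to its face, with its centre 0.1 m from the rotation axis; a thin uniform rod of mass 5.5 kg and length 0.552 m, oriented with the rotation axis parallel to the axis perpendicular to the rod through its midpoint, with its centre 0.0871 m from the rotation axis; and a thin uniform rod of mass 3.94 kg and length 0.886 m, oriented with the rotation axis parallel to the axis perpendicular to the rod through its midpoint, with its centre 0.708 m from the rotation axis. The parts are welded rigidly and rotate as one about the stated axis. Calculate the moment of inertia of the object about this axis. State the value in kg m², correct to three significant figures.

2.83

Solid disk: I_cm = (1/2)MR² = (1/2)(3.25)(0.487)² = 0.3854 kg m²; centre at d = 0.1 m, so I = I_cm + Md² gives I = 0.3854 + (3.25)(0.1)² = 0.4179 kg m².
Thin rod: I_cm = (1/12)ML² = (1/12)(5.5)(0.552)² = 0.13966 kg m²; centre at d = 0.0871 m, so I = I_cm + Md² gives I = 0.13966 + (5.5)(0.0871)² = 0.18138 kg m².
Thin rod: I_cm = (1/12)ML² = (1/12)(3.94)(0.886)² = 0.25774 kg m²; centre at d = 0.708 m, so I = I_cm + Md² gives I = 0.25774 + (3.94)(0.708)² = 2.2327 kg m².
Total I = 0.4179 + 0.18138 + 2.2327 = 2.832 kg m².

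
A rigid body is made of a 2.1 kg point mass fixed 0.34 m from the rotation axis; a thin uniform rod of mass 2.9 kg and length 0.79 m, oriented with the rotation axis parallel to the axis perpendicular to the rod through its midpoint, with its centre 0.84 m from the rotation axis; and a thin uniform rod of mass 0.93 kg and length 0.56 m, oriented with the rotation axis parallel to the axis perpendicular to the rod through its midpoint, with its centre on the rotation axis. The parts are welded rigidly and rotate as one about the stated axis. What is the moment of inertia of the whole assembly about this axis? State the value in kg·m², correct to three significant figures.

2.46

Point mass: I_cm = 0; centre at d = 0.34 m, so I = I_cm + Md² gives I = 0 + (2.1)(0.34)² = 0.24276 kg·m².
Thin rod: I_cm = (1/12)ML² = (1/12)(2.9)(0.79)² = 0.15082 kg·m²; centre at d = 0.84 m, so I = I_cm + Md² gives I = 0.15082 + (2.9)(0.84)² = 2.1971 kg·m².
Thin rod: I_cm = (1/12)ML² = (1/12)(0.93)(0.56)² = 0.024304 kg·m²; axis through the centre, so I = 0.024304 kg·m².
Total I = 0.24276 + 2.1971 + 0.024304 = 2.4641 kg·m².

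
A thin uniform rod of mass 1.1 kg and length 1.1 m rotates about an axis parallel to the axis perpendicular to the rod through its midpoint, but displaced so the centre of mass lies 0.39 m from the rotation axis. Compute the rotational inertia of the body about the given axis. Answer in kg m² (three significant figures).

I_cm = (1/12)ML² = (1/12)(1.1)(1.1)² = 0.11092 kg m²; centre at d = 0.39 m, so I = I_cm + Md² gives I = 0.11092 + (1.1)(0.39)² = 0.27823 kg m².

0.278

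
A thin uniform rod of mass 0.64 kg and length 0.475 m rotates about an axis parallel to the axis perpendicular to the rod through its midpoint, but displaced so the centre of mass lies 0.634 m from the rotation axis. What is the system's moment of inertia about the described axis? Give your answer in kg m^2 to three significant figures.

I_cm = (1/12)ML² = (1/12)(0.64)(0.475)² = 0.012033 kg m^2; centre at d = 0.634 m, so the parallel axis theorem gives I = 0.012033 + (0.64)(0.634)² = 0.26929 kg m^2.

0.269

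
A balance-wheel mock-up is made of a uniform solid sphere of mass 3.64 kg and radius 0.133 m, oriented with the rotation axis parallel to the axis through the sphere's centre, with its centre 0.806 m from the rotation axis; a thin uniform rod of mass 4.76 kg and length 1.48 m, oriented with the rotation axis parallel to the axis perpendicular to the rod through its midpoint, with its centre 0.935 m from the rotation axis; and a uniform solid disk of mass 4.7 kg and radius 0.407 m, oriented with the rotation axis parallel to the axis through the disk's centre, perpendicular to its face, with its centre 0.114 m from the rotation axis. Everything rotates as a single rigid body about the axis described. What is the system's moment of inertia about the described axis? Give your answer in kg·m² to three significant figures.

7.87

Solid sphere: I_cm = (2/5)MR² = (2/5)(3.64)(0.133)² = 0.025755 kg·m²; centre at d = 0.806 m, so I = I_cm + Md² gives I = 0.025755 + (3.64)(0.806)² = 2.3904 kg·m².
Thin rod: I_cm = (1/12)ML² = (1/12)(4.76)(1.48)² = 0.86886 kg·m²; centre at d = 0.935 m, so I = I_cm + Md² gives I = 0.86886 + (4.76)(0.935)² = 5.0302 kg·m².
Solid disk: I_cm = (1/2)MR² = (1/2)(4.7)(0.407)² = 0.38928 kg·m²; centre at d = 0.114 m, so I = I_cm + Md² gives I = 0.38928 + (4.7)(0.114)² = 0.45036 kg·m².
Total I = 2.3904 + 5.0302 + 0.45036 = 7.871 kg·m².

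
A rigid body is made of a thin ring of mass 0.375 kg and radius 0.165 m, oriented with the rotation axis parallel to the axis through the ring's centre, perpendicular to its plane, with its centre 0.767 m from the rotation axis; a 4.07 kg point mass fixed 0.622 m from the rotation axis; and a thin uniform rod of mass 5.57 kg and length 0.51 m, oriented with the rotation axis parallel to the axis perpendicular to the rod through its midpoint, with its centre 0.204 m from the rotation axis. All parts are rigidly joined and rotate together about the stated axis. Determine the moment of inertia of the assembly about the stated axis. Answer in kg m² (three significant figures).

2.16

Thin ring: I_cm = MR² = (0.375)(0.165)² = 0.010209 kg m²; centre at d = 0.767 m, so I = I_cm + Md² gives I = 0.010209 + (0.375)(0.767)² = 0.23082 kg m².
Point mass: I_cm = 0; centre at d = 0.622 m, so I = I_cm + Md² gives I = 0 + (4.07)(0.622)² = 1.5746 kg m².
Thin rod: I_cm = (1/12)ML² = (1/12)(5.57)(0.51)² = 0.12073 kg m²; centre at d = 0.204 m, so I = I_cm + Md² gives I = 0.12073 + (5.57)(0.204)² = 0.35253 kg m².
Total I = 0.23082 + 1.5746 + 0.35253 = 2.158 kg m².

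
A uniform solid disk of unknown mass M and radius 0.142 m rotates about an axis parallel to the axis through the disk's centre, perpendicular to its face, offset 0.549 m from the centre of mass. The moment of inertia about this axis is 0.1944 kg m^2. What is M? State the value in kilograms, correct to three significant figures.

0.624

I = I_cm + Md² = (1/2)MR² + Md² = M·[0.5·(0.142)² + (0.549)²] = M·0.31148.
So M = 0.1944 / 0.31148 = 0.62411 kg.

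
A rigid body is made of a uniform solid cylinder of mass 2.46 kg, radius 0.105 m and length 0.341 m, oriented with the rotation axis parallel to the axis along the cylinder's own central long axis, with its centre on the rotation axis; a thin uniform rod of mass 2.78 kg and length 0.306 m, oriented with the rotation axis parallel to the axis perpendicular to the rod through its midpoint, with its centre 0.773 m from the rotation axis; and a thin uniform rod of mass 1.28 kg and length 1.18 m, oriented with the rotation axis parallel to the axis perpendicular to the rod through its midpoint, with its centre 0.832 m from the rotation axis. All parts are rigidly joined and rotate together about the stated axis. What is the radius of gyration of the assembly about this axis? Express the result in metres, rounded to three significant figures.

0.647

Solid cylinder: I_cm = (1/2)MR² = (1/2)(2.46)(0.105)² = 0.013561 kg m^2; axis through the centre, so I = 0.013561 kg m^2.
Thin rod: I_cm = (1/12)ML² = (1/12)(2.78)(0.306)² = 0.021692 kg m^2; centre at d = 0.773 m, so I = I_cm + Md² gives I = 0.021692 + (2.78)(0.773)² = 1.6828 kg m^2.
Thin rod: I_cm = (1/12)ML² = (1/12)(1.28)(1.18)² = 0.14852 kg m^2; centre at d = 0.832 m, so I = I_cm + Md² gives I = 0.14852 + (1.28)(0.832)² = 1.0346 kg m^2.
Total I = 2.731 kg m^2; total mass M = 6.52 kg.
k = √(I/M) = √(2.731/6.52) = 0.64719 m.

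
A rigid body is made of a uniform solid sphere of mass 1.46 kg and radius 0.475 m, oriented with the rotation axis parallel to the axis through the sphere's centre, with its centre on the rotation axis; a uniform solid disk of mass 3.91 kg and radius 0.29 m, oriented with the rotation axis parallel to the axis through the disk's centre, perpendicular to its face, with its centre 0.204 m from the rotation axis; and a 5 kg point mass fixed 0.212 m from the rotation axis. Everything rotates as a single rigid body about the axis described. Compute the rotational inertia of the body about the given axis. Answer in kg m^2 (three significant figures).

Solid sphere: I_cm = (2/5)MR² = (2/5)(1.46)(0.475)² = 0.13176 kg m^2; axis through the centre, so I = 0.13176 kg m^2.
Solid disk: I_cm = (1/2)MR² = (1/2)(3.91)(0.29)² = 0.16442 kg m^2; centre at d = 0.204 m, so the parallel axis theorem gives I = 0.16442 + (3.91)(0.204)² = 0.32713 kg m^2.
Point mass: I_cm = 0; centre at d = 0.212 m, so the parallel axis theorem gives I = 0 + (5)(0.212)² = 0.22472 kg m^2.
Total I = 0.13176 + 0.32713 + 0.22472 = 0.68362 kg m^2.

0.684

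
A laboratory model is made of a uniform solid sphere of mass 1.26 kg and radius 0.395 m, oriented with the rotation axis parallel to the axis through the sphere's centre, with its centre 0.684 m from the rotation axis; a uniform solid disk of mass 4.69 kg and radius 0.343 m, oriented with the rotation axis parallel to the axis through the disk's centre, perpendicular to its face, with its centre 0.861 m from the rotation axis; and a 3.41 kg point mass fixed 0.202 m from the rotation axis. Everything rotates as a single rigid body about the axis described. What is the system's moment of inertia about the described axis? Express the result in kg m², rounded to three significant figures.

Solid sphere: I_cm = (2/5)MR² = (2/5)(1.26)(0.395)² = 0.078637 kg m²; centre at d = 0.684 m, so I = I_cm + Md² gives I = 0.078637 + (1.26)(0.684)² = 0.66814 kg m².
Solid disk: I_cm = (1/2)MR² = (1/2)(4.69)(0.343)² = 0.27589 kg m²; centre at d = 0.861 m, so I = I_cm + Md² gives I = 0.27589 + (4.69)(0.861)² = 3.7527 kg m².
Point mass: I_cm = 0; centre at d = 0.202 m, so I = I_cm + Md² gives I = 0 + (3.41)(0.202)² = 0.13914 kg m².
Total I = 0.66814 + 3.7527 + 0.13914 = 4.56 kg m².

4.56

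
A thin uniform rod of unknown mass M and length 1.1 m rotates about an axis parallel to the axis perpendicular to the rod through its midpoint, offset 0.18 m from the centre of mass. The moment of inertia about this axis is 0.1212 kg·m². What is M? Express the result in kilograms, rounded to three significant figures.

0.910

I = I_cm + Md² = (1/12)ML² + Md² = M·[0.0833333·(1.1)² + (0.18)²] = M·0.13323.
So M = 0.1212 / 0.13323 = 0.90968 kg.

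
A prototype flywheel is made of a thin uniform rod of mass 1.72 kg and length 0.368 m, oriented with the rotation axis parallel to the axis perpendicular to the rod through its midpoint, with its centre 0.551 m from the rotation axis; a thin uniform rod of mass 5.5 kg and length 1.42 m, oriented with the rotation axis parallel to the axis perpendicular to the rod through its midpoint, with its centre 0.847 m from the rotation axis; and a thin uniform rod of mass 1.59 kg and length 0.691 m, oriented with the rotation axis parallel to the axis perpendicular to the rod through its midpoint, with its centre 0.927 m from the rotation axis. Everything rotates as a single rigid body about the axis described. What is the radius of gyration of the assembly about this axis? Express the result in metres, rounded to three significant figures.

0.881

Thin rod: I_cm = (1/12)ML² = (1/12)(1.72)(0.368)² = 0.019411 kg m^2; centre at d = 0.551 m, so the parallel axis theorem gives I = 0.019411 + (1.72)(0.551)² = 0.5416 kg m^2.
Thin rod: I_cm = (1/12)ML² = (1/12)(5.5)(1.42)² = 0.92418 kg m^2; centre at d = 0.847 m, so the parallel axis theorem gives I = 0.92418 + (5.5)(0.847)² = 4.8699 kg m^2.
Thin rod: I_cm = (1/12)ML² = (1/12)(1.59)(0.691)² = 0.063266 kg m^2; centre at d = 0.927 m, so the parallel axis theorem gives I = 0.063266 + (1.59)(0.927)² = 1.4296 kg m^2.
Total I = 6.8411 kg m^2; total mass M = 8.81 kg.
k = √(I/M) = √(6.8411/8.81) = 0.8812 m.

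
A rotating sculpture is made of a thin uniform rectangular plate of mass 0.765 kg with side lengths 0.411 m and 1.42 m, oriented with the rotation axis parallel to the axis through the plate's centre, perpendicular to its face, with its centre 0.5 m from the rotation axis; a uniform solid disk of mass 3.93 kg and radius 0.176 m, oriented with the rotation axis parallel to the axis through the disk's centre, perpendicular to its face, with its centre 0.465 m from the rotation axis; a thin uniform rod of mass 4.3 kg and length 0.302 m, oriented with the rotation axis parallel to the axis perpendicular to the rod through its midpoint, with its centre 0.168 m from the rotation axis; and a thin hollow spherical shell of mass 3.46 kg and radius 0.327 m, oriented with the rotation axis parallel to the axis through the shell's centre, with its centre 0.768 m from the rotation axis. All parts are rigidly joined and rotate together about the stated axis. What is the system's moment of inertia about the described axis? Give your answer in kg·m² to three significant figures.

Rectangular plate: I_cm = (1/12)M(a²+b²) = (1/12)(0.765)[(0.411)² + (1.42)²] = 0.13931 kg·m²; centre at d = 0.5 m, so the parallel axis theorem gives I = 0.13931 + (0.765)(0.5)² = 0.33056 kg·m².
Solid disk: I_cm = (1/2)MR² = (1/2)(3.93)(0.176)² = 0.060868 kg·m²; centre at d = 0.465 m, so the parallel axis theorem gives I = 0.060868 + (3.93)(0.465)² = 0.91063 kg·m².
Thin rod: I_cm = (1/12)ML² = (1/12)(4.3)(0.302)² = 0.032681 kg·m²; centre at d = 0.168 m, so the parallel axis theorem gives I = 0.032681 + (4.3)(0.168)² = 0.15404 kg·m².
Spherical shell: I_cm = (2/3)MR² = (2/3)(3.46)(0.327)² = 0.24665 kg·m²; centre at d = 0.768 m, so the parallel axis theorem gives I = 0.24665 + (3.46)(0.768)² = 2.2874 kg·m².
Total I = 0.33056 + 0.91063 + 0.15404 + 2.2874 = 3.6827 kg·m².

3.68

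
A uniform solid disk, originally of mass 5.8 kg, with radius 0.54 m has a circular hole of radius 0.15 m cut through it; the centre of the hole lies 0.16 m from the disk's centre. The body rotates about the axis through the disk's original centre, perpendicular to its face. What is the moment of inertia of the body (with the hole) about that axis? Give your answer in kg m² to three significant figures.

0.829

Unpierced body about its centre: I₀ = (1/2)MR² = (1/2)(5.8)(0.54)² = 0.84564 kg m².
The removed disk has mass m = M·(r/R)² = (5.8)(0.15/0.54)² = 0.44753 kg (same uniform areal density).
Its moment of inertia about the rotation axis (parallel-axis theorem): I_hole = (1/2)mr² + md² = (1/2)(0.44753)(0.15)² + (0.44753)(0.16)² = 0.016492 kg m².
Treating the hole as negative mass, I = I₀ − I_hole = 0.84564 − 0.016492 = 0.82915 kg m².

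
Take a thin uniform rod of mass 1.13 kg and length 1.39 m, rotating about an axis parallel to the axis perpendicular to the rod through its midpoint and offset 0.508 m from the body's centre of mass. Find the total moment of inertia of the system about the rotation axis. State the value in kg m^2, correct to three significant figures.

I_cm = (1/12)ML² = (1/12)(1.13)(1.39)² = 0.18194 kg m^2; centre at d = 0.508 m, so I = I_cm + Md² gives I = 0.18194 + (1.13)(0.508)² = 0.47355 kg m^2.

0.474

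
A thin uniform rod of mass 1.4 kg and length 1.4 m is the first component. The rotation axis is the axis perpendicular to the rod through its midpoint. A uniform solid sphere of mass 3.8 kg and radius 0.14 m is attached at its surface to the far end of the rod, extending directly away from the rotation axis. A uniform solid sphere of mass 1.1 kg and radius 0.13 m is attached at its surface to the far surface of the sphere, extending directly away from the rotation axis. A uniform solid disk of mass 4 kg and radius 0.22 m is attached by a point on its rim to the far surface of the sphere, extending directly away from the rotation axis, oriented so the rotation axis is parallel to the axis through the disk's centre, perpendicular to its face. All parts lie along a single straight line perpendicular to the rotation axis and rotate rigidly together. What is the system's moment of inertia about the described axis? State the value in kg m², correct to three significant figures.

12.9

Thin rod: I_cm = (1/12)ML² = (1/12)(1.4)(1.4)² = 0.22867 kg m²; axis through the centre, so I = 0.22867 kg m².
Solid sphere: I_cm = (2/5)MR² = (2/5)(3.8)(0.14)² = 0.029792 kg m²; centre at d = 0.7 + 0.14 = 0.84 m, so the parallel axis theorem gives I = 0.029792 + (3.8)(0.84)² = 2.7111 kg m².
Solid sphere: I_cm = (2/5)MR² = (2/5)(1.1)(0.13)² = 0.007436 kg m²; centre at d = 0.7 + 0.14 + 0.14 + 0.13 = 1.11 m, so the parallel axis theorem gives I = 0.007436 + (1.1)(1.11)² = 1.3627 kg m².
Solid disk: I_cm = (1/2)MR² = (1/2)(4)(0.22)² = 0.0968 kg m²; centre at d = 0.7 + 0.14 + 0.14 + 0.13 + 0.13 + 0.22 = 1.46 m, so the parallel axis theorem gives I = 0.0968 + (4)(1.46)² = 8.6232 kg m².
Total I = 0.22867 + 2.7111 + 1.3627 + 8.6232 = 12.926 kg m².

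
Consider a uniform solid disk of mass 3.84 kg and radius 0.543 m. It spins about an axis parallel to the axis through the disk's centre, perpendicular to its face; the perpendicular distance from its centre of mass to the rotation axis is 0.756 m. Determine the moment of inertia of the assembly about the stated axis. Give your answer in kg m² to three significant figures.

2.76

I_cm = (1/2)MR² = (1/2)(3.84)(0.543)² = 0.56611 kg m²; centre at d = 0.756 m, so the parallel axis theorem gives I = 0.56611 + (3.84)(0.756)² = 2.7608 kg m².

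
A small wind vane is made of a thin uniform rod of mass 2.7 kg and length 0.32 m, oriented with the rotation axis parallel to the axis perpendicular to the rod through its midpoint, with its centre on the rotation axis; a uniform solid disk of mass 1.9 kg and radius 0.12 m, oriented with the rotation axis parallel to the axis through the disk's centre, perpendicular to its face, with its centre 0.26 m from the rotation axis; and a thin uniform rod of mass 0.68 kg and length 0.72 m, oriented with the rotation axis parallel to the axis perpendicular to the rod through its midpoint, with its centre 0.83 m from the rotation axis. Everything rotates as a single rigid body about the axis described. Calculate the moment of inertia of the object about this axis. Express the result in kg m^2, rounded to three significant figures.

Thin rod: I_cm = (1/12)ML² = (1/12)(2.7)(0.32)² = 0.02304 kg m^2; axis through the centre, so I = 0.02304 kg m^2.
Solid disk: I_cm = (1/2)MR² = (1/2)(1.9)(0.12)² = 0.01368 kg m^2; centre at d = 0.26 m, so I = I_cm + Md² gives I = 0.01368 + (1.9)(0.26)² = 0.14212 kg m^2.
Thin rod: I_cm = (1/12)ML² = (1/12)(0.68)(0.72)² = 0.029376 kg m^2; centre at d = 0.83 m, so I = I_cm + Md² gives I = 0.029376 + (0.68)(0.83)² = 0.49783 kg m^2.
Total I = 0.02304 + 0.14212 + 0.49783 = 0.66299 kg m^2.

0.663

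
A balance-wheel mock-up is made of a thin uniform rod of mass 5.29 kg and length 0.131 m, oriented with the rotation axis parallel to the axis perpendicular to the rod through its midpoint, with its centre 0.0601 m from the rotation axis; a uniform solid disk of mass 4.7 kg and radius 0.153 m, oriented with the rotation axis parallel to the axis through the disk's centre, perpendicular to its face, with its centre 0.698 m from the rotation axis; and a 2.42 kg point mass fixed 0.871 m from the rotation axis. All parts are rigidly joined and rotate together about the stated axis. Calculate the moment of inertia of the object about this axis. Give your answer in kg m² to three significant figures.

Thin rod: I_cm = (1/12)ML² = (1/12)(5.29)(0.131)² = 0.0075651 kg m²; centre at d = 0.0601 m, so I = I_cm + Md² gives I = 0.0075651 + (5.29)(0.0601)² = 0.026673 kg m².
Solid disk: I_cm = (1/2)MR² = (1/2)(4.7)(0.153)² = 0.055011 kg m²; centre at d = 0.698 m, so I = I_cm + Md² gives I = 0.055011 + (4.7)(0.698)² = 2.3449 kg m².
Point mass: I_cm = 0; centre at d = 0.871 m, so I = I_cm + Md² gives I = 0 + (2.42)(0.871)² = 1.8359 kg m².
Total I = 0.026673 + 2.3449 + 1.8359 = 4.2075 kg m².

4.21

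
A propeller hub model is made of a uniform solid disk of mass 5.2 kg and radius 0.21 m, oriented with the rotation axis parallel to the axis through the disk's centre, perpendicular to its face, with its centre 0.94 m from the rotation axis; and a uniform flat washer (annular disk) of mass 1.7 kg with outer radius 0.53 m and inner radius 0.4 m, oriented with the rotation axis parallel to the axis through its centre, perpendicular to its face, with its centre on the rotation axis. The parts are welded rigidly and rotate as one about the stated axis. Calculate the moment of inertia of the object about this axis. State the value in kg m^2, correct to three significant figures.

5.08

Solid disk: I_cm = (1/2)MR² = (1/2)(5.2)(0.21)² = 0.11466 kg m^2; centre at d = 0.94 m, so I = I_cm + Md² gives I = 0.11466 + (5.2)(0.94)² = 4.7094 kg m^2.
Annular disk: I_cm = (1/2)M(R²+r²) = (1/2)(1.7)[(0.53)² + (0.4)²] = 0.37477 kg m^2; axis through the centre, so I = 0.37477 kg m^2.
Total I = 4.7094 + 0.37477 = 5.0841 kg m^2.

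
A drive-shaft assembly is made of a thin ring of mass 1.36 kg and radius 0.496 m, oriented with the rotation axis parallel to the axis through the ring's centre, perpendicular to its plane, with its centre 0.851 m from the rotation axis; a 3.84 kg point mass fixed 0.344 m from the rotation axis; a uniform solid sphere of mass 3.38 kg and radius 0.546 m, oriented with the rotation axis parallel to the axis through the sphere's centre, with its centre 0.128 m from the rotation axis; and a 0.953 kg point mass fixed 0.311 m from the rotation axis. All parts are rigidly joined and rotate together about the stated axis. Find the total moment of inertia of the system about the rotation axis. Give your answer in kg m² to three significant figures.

Thin ring: I_cm = MR² = (1.36)(0.496)² = 0.33458 kg m²; centre at d = 0.851 m, so I = I_cm + Md² gives I = 0.33458 + (1.36)(0.851)² = 1.3195 kg m².
Point mass: I_cm = 0; centre at d = 0.344 m, so I = I_cm + Md² gives I = 0 + (3.84)(0.344)² = 0.45441 kg m².
Solid sphere: I_cm = (2/5)MR² = (2/5)(3.38)(0.546)² = 0.40305 kg m²; centre at d = 0.128 m, so I = I_cm + Md² gives I = 0.40305 + (3.38)(0.128)² = 0.45843 kg m².
Point mass: I_cm = 0; centre at d = 0.311 m, so I = I_cm + Md² gives I = 0 + (0.953)(0.311)² = 0.092175 kg m².
Total I = 1.3195 + 0.45441 + 0.45843 + 0.092175 = 2.3245 kg m².

2.32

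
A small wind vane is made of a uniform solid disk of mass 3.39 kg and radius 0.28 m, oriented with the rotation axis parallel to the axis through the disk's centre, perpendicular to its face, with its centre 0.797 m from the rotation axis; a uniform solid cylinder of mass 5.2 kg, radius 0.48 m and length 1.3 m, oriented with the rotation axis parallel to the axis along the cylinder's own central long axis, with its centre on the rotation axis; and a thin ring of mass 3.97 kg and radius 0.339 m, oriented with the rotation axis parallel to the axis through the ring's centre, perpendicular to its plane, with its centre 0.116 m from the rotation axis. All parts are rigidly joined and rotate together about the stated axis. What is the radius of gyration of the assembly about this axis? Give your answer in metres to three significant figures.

Solid disk: I_cm = (1/2)MR² = (1/2)(3.39)(0.28)² = 0.13289 kg·m²; centre at d = 0.797 m, so the parallel axis theorem gives I = 0.13289 + (3.39)(0.797)² = 2.2862 kg·m².
Solid cylinder: I_cm = (1/2)MR² = (1/2)(5.2)(0.48)² = 0.59904 kg·m²; axis through the centre, so I = 0.59904 kg·m².
Thin ring: I_cm = MR² = (3.97)(0.339)² = 0.45624 kg·m²; centre at d = 0.116 m, so the parallel axis theorem gives I = 0.45624 + (3.97)(0.116)² = 0.50966 kg·m².
Total I = 3.3949 kg·m²; total mass M = 12.56 kg.
k = √(I/M) = √(3.3949/12.56) = 0.5199 m.

0.520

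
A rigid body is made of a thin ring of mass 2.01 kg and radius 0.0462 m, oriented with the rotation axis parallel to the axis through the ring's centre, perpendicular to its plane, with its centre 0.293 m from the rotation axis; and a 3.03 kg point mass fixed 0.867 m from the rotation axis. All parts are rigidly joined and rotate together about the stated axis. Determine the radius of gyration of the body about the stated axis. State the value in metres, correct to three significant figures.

Thin ring: I_cm = MR² = (2.01)(0.0462)² = 0.0042902 kg m²; centre at d = 0.293 m, so the parallel axis theorem gives I = 0.0042902 + (2.01)(0.293)² = 0.17685 kg m².
Point mass: I_cm = 0; centre at d = 0.867 m, so the parallel axis theorem gives I = 0 + (3.03)(0.867)² = 2.2776 kg m².
Total I = 2.4545 kg m²; total mass M = 5.04 kg.
k = √(I/M) = √(2.4545/5.04) = 0.69785 m.

0.698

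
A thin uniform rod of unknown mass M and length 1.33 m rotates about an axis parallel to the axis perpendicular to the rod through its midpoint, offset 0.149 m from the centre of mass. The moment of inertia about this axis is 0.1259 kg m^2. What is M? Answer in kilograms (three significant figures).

I = I_cm + Md² = (1/12)ML² + Md² = M·[0.0833333·(1.33)² + (0.149)²] = M·0.16961.
So M = 0.1259 / 0.16961 = 0.74229 kg.

0.742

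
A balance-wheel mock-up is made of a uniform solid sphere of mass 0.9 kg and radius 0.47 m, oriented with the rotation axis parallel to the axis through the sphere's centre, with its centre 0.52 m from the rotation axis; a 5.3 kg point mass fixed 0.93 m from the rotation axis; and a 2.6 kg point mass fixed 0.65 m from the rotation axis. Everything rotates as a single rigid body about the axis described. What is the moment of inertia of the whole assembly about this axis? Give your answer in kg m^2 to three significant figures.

6.01

Solid sphere: I_cm = (2/5)MR² = (2/5)(0.9)(0.47)² = 0.079524 kg m^2; centre at d = 0.52 m, so I = I_cm + Md² gives I = 0.079524 + (0.9)(0.52)² = 0.32288 kg m^2.
Point mass: I_cm = 0; centre at d = 0.93 m, so I = I_cm + Md² gives I = 0 + (5.3)(0.93)² = 4.584 kg m^2.
Point mass: I_cm = 0; centre at d = 0.65 m, so I = I_cm + Md² gives I = 0 + (2.6)(0.65)² = 1.0985 kg m^2.
Total I = 0.32288 + 4.584 + 1.0985 = 6.0054 kg m^2.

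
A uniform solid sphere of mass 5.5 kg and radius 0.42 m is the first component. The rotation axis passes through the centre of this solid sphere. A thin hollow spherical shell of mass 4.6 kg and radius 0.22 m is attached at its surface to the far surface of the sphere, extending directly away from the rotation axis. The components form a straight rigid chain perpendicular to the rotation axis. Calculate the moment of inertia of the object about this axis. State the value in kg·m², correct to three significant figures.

2.42

Solid sphere: I_cm = (2/5)MR² = (2/5)(5.5)(0.42)² = 0.38808 kg·m²; axis through the centre, so I = 0.38808 kg·m².
Spherical shell: I_cm = (2/3)MR² = (2/3)(4.6)(0.22)² = 0.14843 kg·m²; centre at d = 0.42 + 0.22 = 0.64 m, so I = I_cm + Md² gives I = 0.14843 + (4.6)(0.64)² = 2.0326 kg·m².
Total I = 0.38808 + 2.0326 = 2.4207 kg·m².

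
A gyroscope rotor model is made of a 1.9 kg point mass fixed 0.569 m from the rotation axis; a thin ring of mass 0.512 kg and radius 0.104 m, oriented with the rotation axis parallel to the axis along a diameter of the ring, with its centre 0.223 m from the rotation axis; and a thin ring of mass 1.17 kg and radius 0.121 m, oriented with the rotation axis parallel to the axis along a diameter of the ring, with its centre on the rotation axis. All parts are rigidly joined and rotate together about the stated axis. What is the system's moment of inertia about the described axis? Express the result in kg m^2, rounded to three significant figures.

Point mass: I_cm = 0; centre at d = 0.569 m, so the parallel axis theorem gives I = 0 + (1.9)(0.569)² = 0.61515 kg m^2.
Thin ring: I_cm = (1/2)MR² = (1/2)(0.512)(0.104)² = 0.0027689 kg m^2; centre at d = 0.223 m, so the parallel axis theorem gives I = 0.0027689 + (0.512)(0.223)² = 0.02823 kg m^2.
Thin ring: I_cm = (1/2)MR² = (1/2)(1.17)(0.121)² = 0.008565 kg m^2; axis through the centre, so I = 0.008565 kg m^2.
Total I = 0.61515 + 0.02823 + 0.008565 = 0.65194 kg m^2.

0.652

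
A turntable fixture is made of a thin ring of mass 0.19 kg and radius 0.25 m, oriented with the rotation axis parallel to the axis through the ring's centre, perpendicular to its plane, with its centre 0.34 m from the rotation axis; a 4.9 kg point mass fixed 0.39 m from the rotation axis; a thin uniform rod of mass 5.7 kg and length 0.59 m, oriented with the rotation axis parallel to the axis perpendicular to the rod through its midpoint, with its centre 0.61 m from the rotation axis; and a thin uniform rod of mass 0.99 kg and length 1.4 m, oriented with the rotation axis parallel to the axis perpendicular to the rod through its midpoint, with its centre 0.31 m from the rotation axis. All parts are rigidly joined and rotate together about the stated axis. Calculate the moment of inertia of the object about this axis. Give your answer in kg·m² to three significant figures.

3.32

Thin ring: I_cm = MR² = (0.19)(0.25)² = 0.011875 kg·m²; centre at d = 0.34 m, so I = I_cm + Md² gives I = 0.011875 + (0.19)(0.34)² = 0.033839 kg·m².
Point mass: I_cm = 0; centre at d = 0.39 m, so I = I_cm + Md² gives I = 0 + (4.9)(0.39)² = 0.74529 kg·m².
Thin rod: I_cm = (1/12)ML² = (1/12)(5.7)(0.59)² = 0.16535 kg·m²; centre at d = 0.61 m, so I = I_cm + Md² gives I = 0.16535 + (5.7)(0.61)² = 2.2863 kg·m².
Thin rod: I_cm = (1/12)ML² = (1/12)(0.99)(1.4)² = 0.1617 kg·m²; centre at d = 0.31 m, so I = I_cm + Md² gives I = 0.1617 + (0.99)(0.31)² = 0.25684 kg·m².
Total I = 0.033839 + 0.74529 + 2.2863 + 0.25684 = 3.3223 kg·m².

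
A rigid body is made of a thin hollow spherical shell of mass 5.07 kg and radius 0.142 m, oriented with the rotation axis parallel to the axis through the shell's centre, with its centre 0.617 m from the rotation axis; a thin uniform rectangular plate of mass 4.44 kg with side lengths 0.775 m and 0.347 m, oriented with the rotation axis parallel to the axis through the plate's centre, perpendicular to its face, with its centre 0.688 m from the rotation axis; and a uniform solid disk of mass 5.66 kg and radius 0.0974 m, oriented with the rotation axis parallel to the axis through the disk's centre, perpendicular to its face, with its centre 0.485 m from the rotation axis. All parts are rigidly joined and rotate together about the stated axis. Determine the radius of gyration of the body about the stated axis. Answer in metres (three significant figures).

Spherical shell: I_cm = (2/3)MR² = (2/3)(5.07)(0.142)² = 0.068154 kg·m²; centre at d = 0.617 m, so I = I_cm + Md² gives I = 0.068154 + (5.07)(0.617)² = 1.9982 kg·m².
Rectangular plate: I_cm = (1/12)M(a²+b²) = (1/12)(4.44)[(0.775)² + (0.347)²] = 0.26678 kg·m²; centre at d = 0.688 m, so I = I_cm + Md² gives I = 0.26678 + (4.44)(0.688)² = 2.3684 kg·m².
Solid disk: I_cm = (1/2)MR² = (1/2)(5.66)(0.0974)² = 0.026848 kg·m²; centre at d = 0.485 m, so I = I_cm + Md² gives I = 0.026848 + (5.66)(0.485)² = 1.3582 kg·m².
Total I = 5.7249 kg·m²; total mass M = 15.17 kg.
k = √(I/M) = √(5.7249/15.17) = 0.61431 m.

0.614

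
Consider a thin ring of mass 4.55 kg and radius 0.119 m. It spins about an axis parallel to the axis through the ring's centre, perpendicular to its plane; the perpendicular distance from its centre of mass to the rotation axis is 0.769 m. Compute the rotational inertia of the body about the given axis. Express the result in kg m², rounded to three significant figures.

I_cm = MR² = (4.55)(0.119)² = 0.064433 kg m²; centre at d = 0.769 m, so I = I_cm + Md² gives I = 0.064433 + (4.55)(0.769)² = 2.7551 kg m².

2.76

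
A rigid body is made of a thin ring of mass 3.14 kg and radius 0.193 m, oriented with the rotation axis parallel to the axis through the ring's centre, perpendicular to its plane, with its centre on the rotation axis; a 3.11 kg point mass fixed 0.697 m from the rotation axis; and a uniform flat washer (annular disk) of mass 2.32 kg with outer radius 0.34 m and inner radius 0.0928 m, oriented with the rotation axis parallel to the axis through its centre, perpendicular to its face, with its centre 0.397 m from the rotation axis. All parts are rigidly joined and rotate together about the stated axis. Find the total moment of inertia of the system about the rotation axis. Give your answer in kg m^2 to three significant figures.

Thin ring: I_cm = MR² = (3.14)(0.193)² = 0.11696 kg m^2; axis through the centre, so I = 0.11696 kg m^2.
Point mass: I_cm = 0; centre at d = 0.697 m, so I = I_cm + Md² gives I = 0 + (3.11)(0.697)² = 1.5109 kg m^2.
Annular disk: I_cm = (1/2)M(R²+r²) = (1/2)(2.32)[(0.34)² + (0.0928)²] = 0.14409 kg m^2; centre at d = 0.397 m, so I = I_cm + Md² gives I = 0.14409 + (2.32)(0.397)² = 0.50974 kg m^2.
Total I = 0.11696 + 1.5109 + 0.50974 = 2.1376 kg m^2.

2.14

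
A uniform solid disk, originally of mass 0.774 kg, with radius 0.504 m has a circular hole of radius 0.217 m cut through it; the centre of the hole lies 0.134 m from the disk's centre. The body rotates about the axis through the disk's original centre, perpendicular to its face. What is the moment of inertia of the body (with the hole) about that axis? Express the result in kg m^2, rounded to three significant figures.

Unpierced body about its centre: I₀ = (1/2)MR² = (1/2)(0.774)(0.504)² = 0.098304 kg m^2.
The removed disk has mass m = M·(r/R)² = (0.774)(0.217/0.504)² = 0.14348 kg (same uniform areal density).
Its moment of inertia about the rotation axis (parallel-axis theorem): I_hole = (1/2)mr² + md² = (1/2)(0.14348)(0.217)² + (0.14348)(0.134)² = 0.0059546 kg m^2.
Treating the hole as negative mass, I = I₀ − I_hole = 0.098304 − 0.0059546 = 0.09235 kg m^2.

0.0923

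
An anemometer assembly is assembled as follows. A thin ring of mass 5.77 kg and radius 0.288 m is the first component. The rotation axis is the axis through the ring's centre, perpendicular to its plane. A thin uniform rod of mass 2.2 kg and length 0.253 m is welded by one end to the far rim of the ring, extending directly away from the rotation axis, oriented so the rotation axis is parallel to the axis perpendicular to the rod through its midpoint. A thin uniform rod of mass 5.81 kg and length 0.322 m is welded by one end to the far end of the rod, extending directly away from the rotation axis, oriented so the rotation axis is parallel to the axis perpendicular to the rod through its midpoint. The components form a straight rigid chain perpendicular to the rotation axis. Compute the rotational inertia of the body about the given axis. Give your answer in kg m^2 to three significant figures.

3.78

Thin ring: I_cm = MR² = (5.77)(0.288)² = 0.47859 kg m^2; axis through the centre, so I = 0.47859 kg m^2.
Thin rod: I_cm = (1/12)ML² = (1/12)(2.2)(0.253)² = 0.011735 kg m^2; centre at d = 0.288 + 0.1265 = 0.4145 m, so the parallel axis theorem gives I = 0.011735 + (2.2)(0.4145)² = 0.38972 kg m^2.
Thin rod: I_cm = (1/12)ML² = (1/12)(5.81)(0.322)² = 0.0502 kg m^2; centre at d = 0.288 + 0.1265 + 0.1265 + 0.161 = 0.702 m, so the parallel axis theorem gives I = 0.0502 + (5.81)(0.702)² = 2.9134 kg m^2.
Total I = 0.47859 + 0.38972 + 2.9134 = 3.7817 kg m^2.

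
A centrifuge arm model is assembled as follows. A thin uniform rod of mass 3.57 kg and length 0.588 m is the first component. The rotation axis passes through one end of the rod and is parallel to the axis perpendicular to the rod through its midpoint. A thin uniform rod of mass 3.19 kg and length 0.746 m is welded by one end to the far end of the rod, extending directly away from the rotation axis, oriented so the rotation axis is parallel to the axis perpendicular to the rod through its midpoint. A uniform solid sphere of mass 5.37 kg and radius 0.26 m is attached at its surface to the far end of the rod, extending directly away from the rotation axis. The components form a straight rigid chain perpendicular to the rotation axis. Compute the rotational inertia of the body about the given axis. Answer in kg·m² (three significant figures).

17.3

Thin rod: I_cm = (1/12)ML² = (1/12)(3.57)(0.588)² = 0.10286 kg·m²; centre at d = 0.294 m, so I = I_cm + Md² gives I = 0.10286 + (3.57)(0.294)² = 0.41144 kg·m².
Thin rod: I_cm = (1/12)ML² = (1/12)(3.19)(0.746)² = 0.14794 kg·m²; centre at d = 0.294 + 0.294 + 0.373 = 0.961 m, so I = I_cm + Md² gives I = 0.14794 + (3.19)(0.961)² = 3.094 kg·m².
Solid sphere: I_cm = (2/5)MR² = (2/5)(5.37)(0.26)² = 0.1452 kg·m²; centre at d = 0.294 + 0.294 + 0.373 + 0.373 + 0.26 = 1.594 m, so I = I_cm + Md² gives I = 0.1452 + (5.37)(1.594)² = 13.789 kg·m².
Total I = 0.41144 + 3.094 + 13.789 = 17.295 kg·m².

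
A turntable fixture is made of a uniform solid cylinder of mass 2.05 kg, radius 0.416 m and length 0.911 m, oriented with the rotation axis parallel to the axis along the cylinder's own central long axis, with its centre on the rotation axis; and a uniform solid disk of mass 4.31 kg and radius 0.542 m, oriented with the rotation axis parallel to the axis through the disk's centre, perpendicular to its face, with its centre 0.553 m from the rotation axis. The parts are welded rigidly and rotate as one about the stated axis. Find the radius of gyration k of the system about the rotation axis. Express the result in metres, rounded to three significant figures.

0.579

Solid cylinder: I_cm = (1/2)MR² = (1/2)(2.05)(0.416)² = 0.17738 kg m²; axis through the centre, so I = 0.17738 kg m².
Solid disk: I_cm = (1/2)MR² = (1/2)(4.31)(0.542)² = 0.63306 kg m²; centre at d = 0.553 m, so the parallel axis theorem gives I = 0.63306 + (4.31)(0.553)² = 1.9511 kg m².
Total I = 2.1285 kg m²; total mass M = 6.36 kg.
k = √(I/M) = √(2.1285/6.36) = 0.5785 m.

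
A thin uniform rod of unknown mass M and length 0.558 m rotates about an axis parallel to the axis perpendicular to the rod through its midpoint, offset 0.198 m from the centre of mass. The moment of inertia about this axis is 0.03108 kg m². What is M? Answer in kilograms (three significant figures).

0.477

I = I_cm + Md² = (1/12)ML² + Md² = M·[0.0833333·(0.558)² + (0.198)²] = M·0.065151.
So M = 0.03108 / 0.065151 = 0.47705 kg.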